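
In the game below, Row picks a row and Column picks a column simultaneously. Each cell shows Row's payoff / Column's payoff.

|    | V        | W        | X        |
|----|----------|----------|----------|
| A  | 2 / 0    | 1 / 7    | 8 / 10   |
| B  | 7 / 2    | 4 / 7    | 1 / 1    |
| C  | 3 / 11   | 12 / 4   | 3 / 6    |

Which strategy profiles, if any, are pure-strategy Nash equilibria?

Check mutual best responses: a cell is a NE iff neither player can gain by unilaterally deviating.
Row's best responses — vs V: B (payoff 7); vs W: C (payoff 12); vs X: A (payoff 8).
Column's best responses — vs A: X (payoff 10); vs B: W (payoff 7); vs C: V (payoff 11).
The only mutual best response is (A, X); neither player gains by switching there.

(A, X)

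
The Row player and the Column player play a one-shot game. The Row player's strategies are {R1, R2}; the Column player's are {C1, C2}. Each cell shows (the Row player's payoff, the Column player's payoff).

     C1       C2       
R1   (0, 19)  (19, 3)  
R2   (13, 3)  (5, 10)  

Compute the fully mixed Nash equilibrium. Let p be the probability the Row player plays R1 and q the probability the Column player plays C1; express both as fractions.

Each player's mixing probability is pinned down by making the *other* player indifferent.
The Column player indifferent between C1 and C2: p·19 + (1−p)·3 = p·3 + (1−p)·10 ⟹ 3 + 16p = 10 + (-7)p ⟹ p = 7/23.
The Row player indifferent between R1 and R2: q·0 + (1−q)·19 = q·13 + (1−q)·5 ⟹ 19 + (-19)q = 5 + 8q ⟹ q = 14/27.

p = 7/23, q = 14/27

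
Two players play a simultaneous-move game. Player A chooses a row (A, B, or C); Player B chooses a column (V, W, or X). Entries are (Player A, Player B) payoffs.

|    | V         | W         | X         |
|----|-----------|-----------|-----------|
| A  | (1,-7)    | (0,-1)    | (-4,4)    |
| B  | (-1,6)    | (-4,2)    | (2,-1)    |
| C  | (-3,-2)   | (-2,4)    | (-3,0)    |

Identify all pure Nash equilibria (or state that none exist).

No pure-strategy Nash equilibrium

Find each player's best response to every opponent strategy; NE are the intersections.
Player A's best responses — vs V: A (payoff 1); vs W: A (payoff 0); vs X: B (payoff 2).
Player B's best responses — vs A: X (payoff 4); vs B: V (payoff 6); vs C: W (payoff 4).
No cell has both players best-responding. For instance, Player A's best reply to X is B, but against B Player B prefers V over X.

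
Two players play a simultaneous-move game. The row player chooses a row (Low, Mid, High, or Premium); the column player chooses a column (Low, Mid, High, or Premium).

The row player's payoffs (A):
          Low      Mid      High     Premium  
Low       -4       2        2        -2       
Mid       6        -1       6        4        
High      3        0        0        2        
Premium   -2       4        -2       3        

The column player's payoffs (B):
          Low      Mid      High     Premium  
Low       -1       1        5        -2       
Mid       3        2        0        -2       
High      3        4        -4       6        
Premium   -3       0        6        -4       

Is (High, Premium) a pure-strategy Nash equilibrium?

Holding the column player at Premium: the row player gets 2 from High but could get 4 by switching to Mid. The row player has a profitable deviation.

No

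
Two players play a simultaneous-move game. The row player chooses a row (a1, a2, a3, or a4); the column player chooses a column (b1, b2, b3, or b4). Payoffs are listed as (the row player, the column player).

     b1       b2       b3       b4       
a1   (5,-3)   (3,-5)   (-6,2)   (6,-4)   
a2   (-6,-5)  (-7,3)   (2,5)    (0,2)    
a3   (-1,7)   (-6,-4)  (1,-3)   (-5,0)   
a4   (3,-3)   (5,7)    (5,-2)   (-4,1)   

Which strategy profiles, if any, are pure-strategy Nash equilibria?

(a4, b2)

A profile is a Nash equilibrium when each player is best-responding to the other.
The row player's best responses — vs b1: a1 (payoff 5); vs b2: a4 (payoff 5); vs b3: a4 (payoff 5); vs b4: a1 (payoff 6).
The column player's best responses — vs a1: b3 (payoff 2); vs a2: b3 (payoff 5); vs a3: b1 (payoff 7); vs a4: b2 (payoff 7).
The only mutual best response is (a4, b2); neither player gains by switching there.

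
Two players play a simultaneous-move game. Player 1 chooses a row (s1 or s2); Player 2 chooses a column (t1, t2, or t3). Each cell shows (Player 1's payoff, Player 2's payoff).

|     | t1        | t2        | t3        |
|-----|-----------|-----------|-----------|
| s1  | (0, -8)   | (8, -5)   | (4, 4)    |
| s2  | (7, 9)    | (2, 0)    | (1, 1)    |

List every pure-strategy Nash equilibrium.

(s1, t3) and (s2, t1)

A profile is a Nash equilibrium when each player is best-responding to the other.
Player 1's best responses — vs t1: s2 (payoff 7); vs t2: s1 (payoff 8); vs t3: s1 (payoff 4).
Player 2's best responses — vs s1: t3 (payoff 4); vs s2: t1 (payoff 9).
Mutual best responses occur at (s1, t3) and (s2, t1); at each, neither player gains by switching.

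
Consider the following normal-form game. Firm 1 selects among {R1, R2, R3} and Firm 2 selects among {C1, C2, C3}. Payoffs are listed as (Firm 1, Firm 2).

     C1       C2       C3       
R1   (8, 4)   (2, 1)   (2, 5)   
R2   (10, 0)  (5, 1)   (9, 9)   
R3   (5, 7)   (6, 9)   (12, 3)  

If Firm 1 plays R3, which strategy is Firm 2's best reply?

With Firm 1 fixed at R3, Firm 2's payoffs are: C1 → 7, C2 → 9, C3 → 3.
The maximum is 9, achieved by C2.

C2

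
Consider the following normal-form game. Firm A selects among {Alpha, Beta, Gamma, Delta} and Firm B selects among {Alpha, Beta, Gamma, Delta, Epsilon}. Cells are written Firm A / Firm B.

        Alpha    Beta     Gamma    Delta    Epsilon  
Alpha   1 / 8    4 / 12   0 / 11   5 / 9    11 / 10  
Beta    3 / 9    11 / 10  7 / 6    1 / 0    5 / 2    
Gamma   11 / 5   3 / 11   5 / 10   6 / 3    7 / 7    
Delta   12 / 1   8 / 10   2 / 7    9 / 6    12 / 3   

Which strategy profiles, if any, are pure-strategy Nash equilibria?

Check mutual best responses: a cell is a NE iff neither player can gain by unilaterally deviating.
Firm A's best responses — vs Alpha: Delta (payoff 12); vs Beta: Beta (payoff 11); vs Gamma: Beta (payoff 7); vs Delta: Delta (payoff 9); vs Epsilon: Delta (payoff 12).
Firm B's best responses — vs Alpha: Beta (payoff 12); vs Beta: Beta (payoff 10); vs Gamma: Beta (payoff 11); vs Delta: Beta (payoff 10).
The only mutual best response is (Beta, Beta); neither player gains by switching there.

(Beta, Beta)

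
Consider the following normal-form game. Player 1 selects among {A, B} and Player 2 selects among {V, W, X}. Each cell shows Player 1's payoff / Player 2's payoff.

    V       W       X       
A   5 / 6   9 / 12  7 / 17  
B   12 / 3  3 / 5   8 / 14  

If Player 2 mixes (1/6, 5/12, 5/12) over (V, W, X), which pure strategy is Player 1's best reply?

A

Compute Player 1's expected payoff from each pure strategy against the given mix.
A: (1/6)·5 + (5/12)·9 + (5/12)·7 = 15/2
B: (1/6)·12 + (5/12)·3 + (5/12)·8 = 79/12
Highest expected payoff is 15/2, from A.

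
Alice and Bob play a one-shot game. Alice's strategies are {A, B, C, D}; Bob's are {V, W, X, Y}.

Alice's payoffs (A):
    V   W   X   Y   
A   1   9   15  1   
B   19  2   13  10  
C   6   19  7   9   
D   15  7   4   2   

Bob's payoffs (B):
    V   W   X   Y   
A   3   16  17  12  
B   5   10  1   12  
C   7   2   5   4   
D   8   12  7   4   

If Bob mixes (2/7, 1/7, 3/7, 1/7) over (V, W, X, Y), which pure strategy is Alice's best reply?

Alice's best reply maximizes expected payoff against the mix.
A: (2/7)·1 + (1/7)·9 + (3/7)·15 + (1/7)·1 = 57/7
B: (2/7)·19 + (1/7)·2 + (3/7)·13 + (1/7)·10 = 89/7
C: (2/7)·6 + (1/7)·19 + (3/7)·7 + (1/7)·9 = 61/7
D: (2/7)·15 + (1/7)·7 + (3/7)·4 + (1/7)·2 = 51/7
Highest expected payoff is 89/7, from B.

B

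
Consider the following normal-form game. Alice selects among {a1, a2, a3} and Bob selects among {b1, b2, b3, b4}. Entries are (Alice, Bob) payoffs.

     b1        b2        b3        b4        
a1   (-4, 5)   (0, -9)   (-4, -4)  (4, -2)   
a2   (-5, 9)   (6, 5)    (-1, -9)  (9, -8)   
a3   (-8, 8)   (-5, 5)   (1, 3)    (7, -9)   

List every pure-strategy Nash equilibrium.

(a1, b1)

Check mutual best responses: a cell is a NE iff neither player can gain by unilaterally deviating.
Alice's best responses — vs b1: a1 (payoff -4); vs b2: a2 (payoff 6); vs b3: a3 (payoff 1); vs b4: a2 (payoff 9).
Bob's best responses — vs a1: b1 (payoff 5); vs a2: b1 (payoff 9); vs a3: b1 (payoff 8).
The only mutual best response is (a1, b1); neither player gains by switching there.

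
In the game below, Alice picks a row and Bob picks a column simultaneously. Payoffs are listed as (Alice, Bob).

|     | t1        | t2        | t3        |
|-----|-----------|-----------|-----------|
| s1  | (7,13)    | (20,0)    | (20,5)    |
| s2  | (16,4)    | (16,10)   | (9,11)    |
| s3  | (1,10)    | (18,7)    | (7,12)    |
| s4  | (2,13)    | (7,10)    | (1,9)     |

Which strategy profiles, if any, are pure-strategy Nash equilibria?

Find each player's best response to every opponent strategy; NE are the intersections.
Alice's best responses — vs t1: s2 (payoff 16); vs t2: s1 (payoff 20); vs t3: s1 (payoff 20).
Bob's best responses — vs s1: t1 (payoff 13); vs s2: t3 (payoff 11); vs s3: t3 (payoff 12); vs s4: t1 (payoff 13).
No cell has both players best-responding. For instance, Alice's best reply to t2 is s1, but against s1 Bob prefers t1 over t2.

None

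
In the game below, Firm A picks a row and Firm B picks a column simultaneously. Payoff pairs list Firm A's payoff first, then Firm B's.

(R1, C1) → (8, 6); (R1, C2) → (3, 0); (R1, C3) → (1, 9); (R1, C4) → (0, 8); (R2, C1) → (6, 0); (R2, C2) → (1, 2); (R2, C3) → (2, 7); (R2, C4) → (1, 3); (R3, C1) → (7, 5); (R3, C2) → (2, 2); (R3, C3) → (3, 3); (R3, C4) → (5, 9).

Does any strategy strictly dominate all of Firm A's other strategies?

None

A strategy is strictly dominant if it gives Firm A a strictly higher payoff than every other strategy, against every choice by the opponent.
R1 is not dominant: against C3, R2 gives 2 > 1.
R2 is not dominant: against C1, R1 gives 8 > 6.
R3 is not dominant: against C1, R1 gives 8 > 7.
No single strategy is best against every opponent action.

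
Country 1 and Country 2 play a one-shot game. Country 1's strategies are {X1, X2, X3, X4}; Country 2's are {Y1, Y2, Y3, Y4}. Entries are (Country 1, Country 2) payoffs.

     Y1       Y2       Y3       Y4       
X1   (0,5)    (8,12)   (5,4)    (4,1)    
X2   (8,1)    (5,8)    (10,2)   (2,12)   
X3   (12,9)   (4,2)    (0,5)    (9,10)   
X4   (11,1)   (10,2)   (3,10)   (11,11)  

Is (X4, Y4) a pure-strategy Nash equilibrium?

Yes

Holding Country 2 at Y4: Country 1 gets 11 from X4, versus 4 from X1, 2 from X2, 9 from X3. No profitable deviation for Country 1.
Holding Country 1 at X4: Country 2 gets 11 from Y4, versus 1 from Y1, 2 from Y2, 10 from Y3. No profitable deviation for Country 2 either.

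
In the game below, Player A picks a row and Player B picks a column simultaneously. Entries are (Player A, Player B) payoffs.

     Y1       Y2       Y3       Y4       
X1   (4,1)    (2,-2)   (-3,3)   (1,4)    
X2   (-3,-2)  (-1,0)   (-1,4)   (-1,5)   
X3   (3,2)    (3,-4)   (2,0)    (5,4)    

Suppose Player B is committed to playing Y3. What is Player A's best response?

X3

With Player B fixed at Y3, Player A's payoffs are: X1 → -3, X2 → -1, X3 → 2.
The maximum is 2, achieved by X3.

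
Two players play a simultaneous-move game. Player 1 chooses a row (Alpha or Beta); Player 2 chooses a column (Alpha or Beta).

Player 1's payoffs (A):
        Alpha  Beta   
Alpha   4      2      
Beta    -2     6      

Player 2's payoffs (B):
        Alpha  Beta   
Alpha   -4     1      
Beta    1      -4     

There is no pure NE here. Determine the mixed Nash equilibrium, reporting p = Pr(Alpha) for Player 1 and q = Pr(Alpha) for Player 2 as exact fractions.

In a mixed NE each player is indifferent between their pure strategies, so the opponent's mix sets the indifference.
Player 2 indifferent between Alpha and Beta: p·(-4) + (1−p)·1 = p·1 + (1−p)·(-4) ⟹ 1 + (-5)p = (-4) + 5p ⟹ p = 1/2.
Player 1 indifferent between Alpha and Beta: q·4 + (1−q)·2 = q·(-2) + (1−q)·6 ⟹ 2 + 2q = 6 + (-8)q ⟹ q = 2/5.

p = 1/2, q = 2/5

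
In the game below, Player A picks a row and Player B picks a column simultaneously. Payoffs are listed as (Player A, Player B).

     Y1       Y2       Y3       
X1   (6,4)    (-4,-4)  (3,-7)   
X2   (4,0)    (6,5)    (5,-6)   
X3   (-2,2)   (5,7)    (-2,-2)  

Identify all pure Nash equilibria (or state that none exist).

(X1, Y1) and (X2, Y2)

Find each player's best response to every opponent strategy; NE are the intersections.
Player A's best responses — vs Y1: X1 (payoff 6); vs Y2: X2 (payoff 6); vs Y3: X2 (payoff 5).
Player B's best responses — vs X1: Y1 (payoff 4); vs X2: Y2 (payoff 5); vs X3: Y2 (payoff 7).
Mutual best responses occur at (X1, Y1) and (X2, Y2); at each, neither player gains by switching.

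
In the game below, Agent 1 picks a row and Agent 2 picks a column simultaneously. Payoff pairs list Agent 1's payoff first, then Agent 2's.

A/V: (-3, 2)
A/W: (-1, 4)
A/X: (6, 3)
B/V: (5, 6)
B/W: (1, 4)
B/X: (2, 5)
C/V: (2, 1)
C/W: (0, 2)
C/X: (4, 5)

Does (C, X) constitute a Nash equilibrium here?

Holding Agent 2 at X: Agent 1 gets 4 from C but could get 6 by switching to A. Agent 1 has a profitable deviation.

No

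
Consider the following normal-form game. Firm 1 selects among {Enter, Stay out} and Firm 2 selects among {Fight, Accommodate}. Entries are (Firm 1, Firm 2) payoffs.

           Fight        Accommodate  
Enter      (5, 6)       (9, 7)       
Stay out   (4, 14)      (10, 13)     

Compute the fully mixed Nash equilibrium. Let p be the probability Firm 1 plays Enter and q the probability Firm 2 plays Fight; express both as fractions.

p = 1/2, q = 1/2

Each player's mixing probability is pinned down by making the *other* player indifferent.
Firm 2 indifferent between Fight and Accommodate: p·6 + (1−p)·14 = p·7 + (1−p)·13 ⟹ 14 + (-8)p = 13 + (-6)p ⟹ p = 1/2.
Firm 1 indifferent between Enter and Stay out: q·5 + (1−q)·9 = q·4 + (1−q)·10 ⟹ 9 + (-4)q = 10 + (-6)q ⟹ q = 1/2.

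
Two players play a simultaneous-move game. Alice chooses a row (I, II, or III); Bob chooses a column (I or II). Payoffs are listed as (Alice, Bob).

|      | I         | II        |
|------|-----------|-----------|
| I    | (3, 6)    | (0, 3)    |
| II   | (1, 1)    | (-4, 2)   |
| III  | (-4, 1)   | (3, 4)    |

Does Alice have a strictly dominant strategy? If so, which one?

A strategy is strictly dominant if it gives Alice a strictly higher payoff than every other strategy, against every choice by the opponent.
I is not dominant: against II, III gives 3 > 0.
II is not dominant: against I, I gives 3 > 1.
III is not dominant: against I, I gives 3 > -4.
No single strategy is best against every opponent action.

No strictly dominant strategy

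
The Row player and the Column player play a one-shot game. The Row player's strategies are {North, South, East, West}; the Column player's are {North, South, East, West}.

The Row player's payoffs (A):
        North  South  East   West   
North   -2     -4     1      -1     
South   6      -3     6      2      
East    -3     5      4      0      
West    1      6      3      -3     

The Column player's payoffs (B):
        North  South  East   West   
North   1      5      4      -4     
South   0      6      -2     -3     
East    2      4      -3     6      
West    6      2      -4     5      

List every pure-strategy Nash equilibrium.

A profile is a Nash equilibrium when each player is best-responding to the other.
The Row player's best responses — vs North: South (payoff 6); vs South: West (payoff 6); vs East: South (payoff 6); vs West: South (payoff 2).
The Column player's best responses — vs North: South (payoff 5); vs South: South (payoff 6); vs East: West (payoff 6); vs West: North (payoff 6).
No cell has both players best-responding. For instance, the Row player's best reply to South is West, but against West the Column player prefers North over South.

None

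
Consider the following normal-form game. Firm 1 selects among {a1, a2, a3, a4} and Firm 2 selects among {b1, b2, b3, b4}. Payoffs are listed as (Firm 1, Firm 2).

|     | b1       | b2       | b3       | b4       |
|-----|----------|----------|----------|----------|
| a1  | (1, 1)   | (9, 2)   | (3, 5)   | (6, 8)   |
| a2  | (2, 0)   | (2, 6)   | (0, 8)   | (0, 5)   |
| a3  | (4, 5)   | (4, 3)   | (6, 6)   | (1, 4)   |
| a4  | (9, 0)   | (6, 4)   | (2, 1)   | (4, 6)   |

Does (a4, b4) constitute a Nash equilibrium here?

No

Holding Firm 2 at b4: Firm 1 gets 4 from a4 but could get 6 by switching to a1. Firm 1 has a profitable deviation.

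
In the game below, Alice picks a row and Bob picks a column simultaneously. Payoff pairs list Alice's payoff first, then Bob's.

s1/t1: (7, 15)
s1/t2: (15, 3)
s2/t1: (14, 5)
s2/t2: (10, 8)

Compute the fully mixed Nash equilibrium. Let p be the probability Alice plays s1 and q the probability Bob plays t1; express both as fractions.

p = 1/5, q = 5/12

Each player's mixing probability is pinned down by making the *other* player indifferent.
Bob indifferent between t1 and t2: p·15 + (1−p)·5 = p·3 + (1−p)·8 ⟹ 5 + 10p = 8 + (-5)p ⟹ p = 1/5.
Alice indifferent between s1 and s2: q·7 + (1−q)·15 = q·14 + (1−q)·10 ⟹ 15 + (-8)q = 10 + 4q ⟹ q = 5/12.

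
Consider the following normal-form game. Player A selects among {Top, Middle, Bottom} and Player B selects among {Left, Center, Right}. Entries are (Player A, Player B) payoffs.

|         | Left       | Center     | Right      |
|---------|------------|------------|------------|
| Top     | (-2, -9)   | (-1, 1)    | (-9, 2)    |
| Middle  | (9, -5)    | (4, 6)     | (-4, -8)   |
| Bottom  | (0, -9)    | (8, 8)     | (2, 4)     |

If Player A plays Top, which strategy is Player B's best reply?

Right

With Player A fixed at Top, Player B's payoffs are: Left → -9, Center → 1, Right → 2.
The maximum is 2, achieved by Right.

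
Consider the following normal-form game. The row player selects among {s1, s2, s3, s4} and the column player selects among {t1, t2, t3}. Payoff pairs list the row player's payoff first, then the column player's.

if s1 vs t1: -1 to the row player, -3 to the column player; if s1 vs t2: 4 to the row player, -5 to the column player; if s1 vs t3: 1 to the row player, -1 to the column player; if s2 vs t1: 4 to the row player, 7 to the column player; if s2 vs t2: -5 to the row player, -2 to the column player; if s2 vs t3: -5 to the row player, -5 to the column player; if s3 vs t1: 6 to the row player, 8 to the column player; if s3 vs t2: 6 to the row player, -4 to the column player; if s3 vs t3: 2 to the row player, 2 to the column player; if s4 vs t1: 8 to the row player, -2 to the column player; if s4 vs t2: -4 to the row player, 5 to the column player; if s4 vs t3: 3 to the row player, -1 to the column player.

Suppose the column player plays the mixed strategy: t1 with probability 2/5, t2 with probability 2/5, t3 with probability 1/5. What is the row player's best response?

s3

Compute the row player's expected payoff from each pure strategy against the given mix.
s1: (2/5)·(-1) + (2/5)·4 + (1/5)·1 = 7/5
s2: (2/5)·4 + (2/5)·(-5) + (1/5)·(-5) = -7/5
s3: (2/5)·6 + (2/5)·6 + (1/5)·2 = 26/5
s4: (2/5)·8 + (2/5)·(-4) + (1/5)·3 = 11/5
Highest expected payoff is 26/5, from s3.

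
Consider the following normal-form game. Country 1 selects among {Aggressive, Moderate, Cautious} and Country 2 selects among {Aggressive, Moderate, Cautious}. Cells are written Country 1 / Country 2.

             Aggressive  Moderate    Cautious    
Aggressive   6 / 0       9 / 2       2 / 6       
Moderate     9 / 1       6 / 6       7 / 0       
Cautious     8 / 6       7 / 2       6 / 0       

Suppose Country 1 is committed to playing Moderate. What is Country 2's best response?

With Country 1 fixed at Moderate, Country 2's payoffs are: Aggressive → 1, Moderate → 6, Cautious → 0.
The maximum is 6, achieved by Moderate.

Moderate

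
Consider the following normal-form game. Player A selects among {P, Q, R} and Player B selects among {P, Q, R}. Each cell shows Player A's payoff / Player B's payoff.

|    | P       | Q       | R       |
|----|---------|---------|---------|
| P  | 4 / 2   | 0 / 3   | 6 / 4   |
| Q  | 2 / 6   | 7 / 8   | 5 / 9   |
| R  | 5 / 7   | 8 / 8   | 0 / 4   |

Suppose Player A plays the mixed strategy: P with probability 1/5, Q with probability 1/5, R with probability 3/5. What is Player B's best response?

Compute Player B's expected payoff from each pure strategy against the given mix.
P: (1/5)·2 + (1/5)·6 + (3/5)·7 = 29/5
Q: (1/5)·3 + (1/5)·8 + (3/5)·8 = 7
R: (1/5)·4 + (1/5)·9 + (3/5)·4 = 5
Highest expected payoff is 7, from Q.

Q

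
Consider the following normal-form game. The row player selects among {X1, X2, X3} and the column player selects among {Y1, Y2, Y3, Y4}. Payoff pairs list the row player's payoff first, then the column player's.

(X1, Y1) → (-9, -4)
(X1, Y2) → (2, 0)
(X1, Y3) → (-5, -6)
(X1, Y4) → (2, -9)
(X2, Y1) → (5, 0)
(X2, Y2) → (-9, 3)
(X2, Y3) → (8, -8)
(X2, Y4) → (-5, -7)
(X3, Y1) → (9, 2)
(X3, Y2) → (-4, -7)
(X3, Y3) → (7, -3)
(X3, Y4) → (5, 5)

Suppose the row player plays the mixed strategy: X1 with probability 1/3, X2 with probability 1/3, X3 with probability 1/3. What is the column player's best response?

Y1

Compute the column player's expected payoff from each pure strategy against the given mix.
Y1: (1/3)·(-4) + (1/3)·0 + (1/3)·2 = -2/3
Y2: (1/3)·0 + (1/3)·3 + (1/3)·(-7) = -4/3
Y3: (1/3)·(-6) + (1/3)·(-8) + (1/3)·(-3) = -17/3
Y4: (1/3)·(-9) + (1/3)·(-7) + (1/3)·5 = -11/3
Highest expected payoff is -2/3, from Y1.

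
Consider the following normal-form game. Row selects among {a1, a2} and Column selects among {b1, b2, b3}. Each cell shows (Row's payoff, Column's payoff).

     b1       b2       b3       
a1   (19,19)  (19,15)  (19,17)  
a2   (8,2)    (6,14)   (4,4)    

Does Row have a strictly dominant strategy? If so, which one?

a1

A strategy is strictly dominant if it gives Row a strictly higher payoff than every other strategy, against every choice by the opponent.
a1 strictly dominates: vs b1: 19 > 8; vs b2: 19 > 6; vs b3: 19 > 4.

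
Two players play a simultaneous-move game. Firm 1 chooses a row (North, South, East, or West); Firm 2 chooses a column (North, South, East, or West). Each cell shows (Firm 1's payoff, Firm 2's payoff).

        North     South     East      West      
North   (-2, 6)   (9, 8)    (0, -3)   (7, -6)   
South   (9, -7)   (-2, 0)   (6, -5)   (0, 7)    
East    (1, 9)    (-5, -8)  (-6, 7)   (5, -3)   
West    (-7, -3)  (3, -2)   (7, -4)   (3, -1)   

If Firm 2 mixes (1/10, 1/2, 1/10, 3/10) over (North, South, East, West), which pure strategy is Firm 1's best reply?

North

Compute Firm 1's expected payoff from each pure strategy against the given mix.
North: (1/10)·(-2) + (1/2)·9 + (1/10)·0 + (3/10)·7 = 32/5
South: (1/10)·9 + (1/2)·(-2) + (1/10)·6 + (3/10)·0 = 1/2
East: (1/10)·1 + (1/2)·(-5) + (1/10)·(-6) + (3/10)·5 = -3/2
West: (1/10)·(-7) + (1/2)·3 + (1/10)·7 + (3/10)·3 = 12/5
Highest expected payoff is 32/5, from North.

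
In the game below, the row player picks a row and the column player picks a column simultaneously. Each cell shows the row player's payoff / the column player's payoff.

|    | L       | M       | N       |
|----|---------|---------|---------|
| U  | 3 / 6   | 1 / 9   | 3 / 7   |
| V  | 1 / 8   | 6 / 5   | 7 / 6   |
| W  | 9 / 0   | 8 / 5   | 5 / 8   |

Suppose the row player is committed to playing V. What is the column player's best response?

L

With the row player fixed at V, the column player's payoffs are: L → 8, M → 5, N → 6.
The maximum is 8, achieved by L.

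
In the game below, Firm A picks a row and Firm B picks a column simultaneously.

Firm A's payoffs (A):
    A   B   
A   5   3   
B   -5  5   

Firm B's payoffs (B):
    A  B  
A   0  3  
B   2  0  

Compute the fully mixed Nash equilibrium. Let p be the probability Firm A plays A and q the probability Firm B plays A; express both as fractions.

In a mixed NE each player is indifferent between their pure strategies, so the opponent's mix sets the indifference.
Firm B indifferent between A and B: p·0 + (1−p)·2 = p·3 + (1−p)·0 ⟹ 2 + (-2)p = 0 + 3p ⟹ p = 2/5.
Firm A indifferent between A and B: q·5 + (1−q)·3 = q·(-5) + (1−q)·5 ⟹ 3 + 2q = 5 + (-10)q ⟹ q = 1/6.

p = 2/5, q = 1/6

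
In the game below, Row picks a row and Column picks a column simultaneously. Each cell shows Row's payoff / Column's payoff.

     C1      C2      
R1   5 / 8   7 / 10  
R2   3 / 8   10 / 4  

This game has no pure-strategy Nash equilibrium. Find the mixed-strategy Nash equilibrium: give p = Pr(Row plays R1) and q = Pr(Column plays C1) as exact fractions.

p = 2/3, q = 3/5

Each player's mixing probability is pinned down by making the *other* player indifferent.
Column indifferent between C1 and C2: p·8 + (1−p)·8 = p·10 + (1−p)·4 ⟹ 8 + 0p = 4 + 6p ⟹ p = 2/3.
Row indifferent between R1 and R2: q·5 + (1−q)·7 = q·3 + (1−q)·10 ⟹ 7 + (-2)q = 10 + (-7)q ⟹ q = 3/5.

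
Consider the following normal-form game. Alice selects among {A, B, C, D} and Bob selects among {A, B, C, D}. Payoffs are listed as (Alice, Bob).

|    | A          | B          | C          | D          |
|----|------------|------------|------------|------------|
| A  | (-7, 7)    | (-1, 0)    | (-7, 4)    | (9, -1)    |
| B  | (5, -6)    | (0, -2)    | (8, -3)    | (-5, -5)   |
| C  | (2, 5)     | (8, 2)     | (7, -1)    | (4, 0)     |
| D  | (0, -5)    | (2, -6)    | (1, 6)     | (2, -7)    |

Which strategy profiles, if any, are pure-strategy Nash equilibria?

No pure-strategy Nash equilibrium

A profile is a Nash equilibrium when each player is best-responding to the other.
Alice's best responses — vs A: B (payoff 5); vs B: C (payoff 8); vs C: B (payoff 8); vs D: A (payoff 9).
Bob's best responses — vs A: A (payoff 7); vs B: B (payoff -2); vs C: A (payoff 5); vs D: C (payoff 6).
No cell has both players best-responding. For instance, Alice's best reply to A is B, but against B Bob prefers B over A.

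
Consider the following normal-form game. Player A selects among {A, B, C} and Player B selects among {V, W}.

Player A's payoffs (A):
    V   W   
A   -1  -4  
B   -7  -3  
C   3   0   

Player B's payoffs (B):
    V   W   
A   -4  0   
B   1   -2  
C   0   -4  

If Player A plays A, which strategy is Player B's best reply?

W

With Player A fixed at A, Player B's payoffs are: V → -4, W → 0.
The maximum is 0, achieved by W.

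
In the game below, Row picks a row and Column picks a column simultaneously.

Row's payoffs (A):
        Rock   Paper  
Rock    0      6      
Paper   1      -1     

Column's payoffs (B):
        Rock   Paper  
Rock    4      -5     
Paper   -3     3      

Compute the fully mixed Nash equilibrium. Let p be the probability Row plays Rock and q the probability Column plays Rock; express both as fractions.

p = 2/5, q = 7/8

Each player's mixing probability is pinned down by making the *other* player indifferent.
Column indifferent between Rock and Paper: p·4 + (1−p)·(-3) = p·(-5) + (1−p)·3 ⟹ (-3) + 7p = 3 + (-8)p ⟹ p = 2/5.
Row indifferent between Rock and Paper: q·0 + (1−q)·6 = q·1 + (1−q)·(-1) ⟹ 6 + (-6)q = (-1) + 2q ⟹ q = 7/8.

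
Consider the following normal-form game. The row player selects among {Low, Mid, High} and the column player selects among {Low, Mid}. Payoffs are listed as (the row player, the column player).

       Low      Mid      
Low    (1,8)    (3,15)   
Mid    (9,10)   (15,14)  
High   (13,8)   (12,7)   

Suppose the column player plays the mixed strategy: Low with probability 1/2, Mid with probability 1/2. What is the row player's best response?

Compute the row player's expected payoff from each pure strategy against the given mix.
Low: (1/2)·1 + (1/2)·3 = 2
Mid: (1/2)·9 + (1/2)·15 = 12
High: (1/2)·13 + (1/2)·12 = 25/2
Highest expected payoff is 25/2, from High.

High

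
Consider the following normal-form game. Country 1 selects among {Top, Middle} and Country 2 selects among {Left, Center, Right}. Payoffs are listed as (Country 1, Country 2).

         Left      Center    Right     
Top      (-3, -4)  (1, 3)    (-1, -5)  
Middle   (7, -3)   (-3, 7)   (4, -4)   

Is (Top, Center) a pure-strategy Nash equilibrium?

Yes

Holding Country 2 at Center: Country 1 gets 1 from Top, versus -3 from Middle. No profitable deviation for Country 1.
Holding Country 1 at Top: Country 2 gets 3 from Center, versus -4 from Left, -5 from Right. No profitable deviation for Country 2 either.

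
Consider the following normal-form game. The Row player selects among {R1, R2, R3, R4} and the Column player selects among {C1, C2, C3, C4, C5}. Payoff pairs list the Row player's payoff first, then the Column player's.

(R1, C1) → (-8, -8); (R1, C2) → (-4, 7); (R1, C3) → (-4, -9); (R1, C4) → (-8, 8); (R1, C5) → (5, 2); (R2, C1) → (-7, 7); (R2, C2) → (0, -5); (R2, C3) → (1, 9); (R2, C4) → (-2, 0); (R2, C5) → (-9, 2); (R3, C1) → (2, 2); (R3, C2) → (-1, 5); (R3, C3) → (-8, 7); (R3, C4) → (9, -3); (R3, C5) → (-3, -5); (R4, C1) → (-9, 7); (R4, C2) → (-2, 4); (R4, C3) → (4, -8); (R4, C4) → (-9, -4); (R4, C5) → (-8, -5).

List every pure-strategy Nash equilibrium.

A profile is a Nash equilibrium when each player is best-responding to the other.
The Row player's best responses — vs C1: R3 (payoff 2); vs C2: R2 (payoff 0); vs C3: R4 (payoff 4); vs C4: R3 (payoff 9); vs C5: R1 (payoff 5).
The Column player's best responses — vs R1: C4 (payoff 8); vs R2: C3 (payoff 9); vs R3: C3 (payoff 7); vs R4: C1 (payoff 7).
No cell has both players best-responding. For instance, the Row player's best reply to C2 is R2, but against R2 the Column player prefers C3 over C2.

None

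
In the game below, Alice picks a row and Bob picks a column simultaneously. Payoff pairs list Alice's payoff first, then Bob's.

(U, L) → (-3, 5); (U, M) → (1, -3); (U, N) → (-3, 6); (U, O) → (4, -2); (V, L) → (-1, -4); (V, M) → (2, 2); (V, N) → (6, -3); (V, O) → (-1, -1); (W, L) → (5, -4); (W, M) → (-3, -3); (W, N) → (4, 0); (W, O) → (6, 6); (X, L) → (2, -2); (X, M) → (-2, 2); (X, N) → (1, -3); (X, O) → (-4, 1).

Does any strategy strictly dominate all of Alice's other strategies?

No strictly dominant strategy

Check whether one of Alice's strategies beats all alternatives regardless of what the opponent does.
U is not dominant: against L, V gives -1 > -3.
V is not dominant: against L, W gives 5 > -1.
W is not dominant: against M, U gives 1 > -3.
X is not dominant: against L, W gives 5 > 2.
No single strategy is best against every opponent action.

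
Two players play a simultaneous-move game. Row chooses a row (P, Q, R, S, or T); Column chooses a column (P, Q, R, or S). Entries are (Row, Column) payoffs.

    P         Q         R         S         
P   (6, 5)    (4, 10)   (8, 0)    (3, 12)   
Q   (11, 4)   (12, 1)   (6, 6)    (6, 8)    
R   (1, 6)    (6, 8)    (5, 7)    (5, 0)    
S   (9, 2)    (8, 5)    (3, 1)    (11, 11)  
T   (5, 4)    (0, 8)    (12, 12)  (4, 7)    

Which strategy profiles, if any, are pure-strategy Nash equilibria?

(S, S) and (T, R)

A profile is a Nash equilibrium when each player is best-responding to the other.
Row's best responses — vs P: Q (payoff 11); vs Q: Q (payoff 12); vs R: T (payoff 12); vs S: S (payoff 11).
Column's best responses — vs P: S (payoff 12); vs Q: S (payoff 8); vs R: Q (payoff 8); vs S: S (payoff 11); vs T: R (payoff 12).
Mutual best responses occur at (S, S) and (T, R); at each, neither player gains by switching.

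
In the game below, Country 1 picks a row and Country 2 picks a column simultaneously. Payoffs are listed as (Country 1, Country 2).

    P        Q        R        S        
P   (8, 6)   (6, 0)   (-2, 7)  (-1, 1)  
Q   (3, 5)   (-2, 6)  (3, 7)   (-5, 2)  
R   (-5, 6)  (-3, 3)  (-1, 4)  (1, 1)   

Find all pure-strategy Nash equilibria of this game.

Find each player's best response to every opponent strategy; NE are the intersections.
Country 1's best responses — vs P: P (payoff 8); vs Q: P (payoff 6); vs R: Q (payoff 3); vs S: R (payoff 1).
Country 2's best responses — vs P: R (payoff 7); vs Q: R (payoff 7); vs R: P (payoff 6).
The only mutual best response is (Q, R); neither player gains by switching there.

(Q, R)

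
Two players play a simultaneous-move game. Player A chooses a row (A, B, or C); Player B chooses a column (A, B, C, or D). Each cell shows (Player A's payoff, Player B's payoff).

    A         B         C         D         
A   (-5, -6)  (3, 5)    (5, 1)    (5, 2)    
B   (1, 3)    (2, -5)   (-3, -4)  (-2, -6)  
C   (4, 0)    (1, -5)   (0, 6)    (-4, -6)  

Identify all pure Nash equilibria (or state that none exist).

Check mutual best responses: a cell is a NE iff neither player can gain by unilaterally deviating.
Player A's best responses — vs A: C (payoff 4); vs B: A (payoff 3); vs C: A (payoff 5); vs D: A (payoff 5).
Player B's best responses — vs A: B (payoff 5); vs B: A (payoff 3); vs C: C (payoff 6).
The only mutual best response is (A, B); neither player gains by switching there.

(A, B)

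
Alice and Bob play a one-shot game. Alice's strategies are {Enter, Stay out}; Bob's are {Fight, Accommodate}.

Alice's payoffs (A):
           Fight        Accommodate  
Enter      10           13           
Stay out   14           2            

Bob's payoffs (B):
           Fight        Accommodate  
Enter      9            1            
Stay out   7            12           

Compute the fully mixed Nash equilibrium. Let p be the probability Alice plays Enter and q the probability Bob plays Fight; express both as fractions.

In a mixed NE each player is indifferent between their pure strategies, so the opponent's mix sets the indifference.
Bob indifferent between Fight and Accommodate: p·9 + (1−p)·7 = p·1 + (1−p)·12 ⟹ 7 + 2p = 12 + (-11)p ⟹ p = 5/13.
Alice indifferent between Enter and Stay out: q·10 + (1−q)·13 = q·14 + (1−q)·2 ⟹ 13 + (-3)q = 2 + 12q ⟹ q = 11/15.

p = 5/13, q = 11/15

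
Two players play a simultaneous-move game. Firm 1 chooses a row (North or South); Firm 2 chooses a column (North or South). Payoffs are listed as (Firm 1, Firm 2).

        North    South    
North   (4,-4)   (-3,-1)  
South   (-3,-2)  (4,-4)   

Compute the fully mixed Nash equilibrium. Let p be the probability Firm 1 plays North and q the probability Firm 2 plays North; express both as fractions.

p = 2/5, q = 1/2

In a mixed NE each player is indifferent between their pure strategies, so the opponent's mix sets the indifference.
Firm 2 indifferent between North and South: p·(-4) + (1−p)·(-2) = p·(-1) + (1−p)·(-4) ⟹ (-2) + (-2)p = (-4) + 3p ⟹ p = 2/5.
Firm 1 indifferent between North and South: q·4 + (1−q)·(-3) = q·(-3) + (1−q)·4 ⟹ (-3) + 7q = 4 + (-7)q ⟹ q = 1/2.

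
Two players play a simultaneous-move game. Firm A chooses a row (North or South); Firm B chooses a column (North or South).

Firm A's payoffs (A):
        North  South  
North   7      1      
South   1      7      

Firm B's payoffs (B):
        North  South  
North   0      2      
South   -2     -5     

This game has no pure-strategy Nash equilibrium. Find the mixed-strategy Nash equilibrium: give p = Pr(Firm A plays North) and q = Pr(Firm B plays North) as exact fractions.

Each player's mixing probability is pinned down by making the *other* player indifferent.
Firm B indifferent between North and South: p·0 + (1−p)·(-2) = p·2 + (1−p)·(-5) ⟹ (-2) + 2p = (-5) + 7p ⟹ p = 3/5.
Firm A indifferent between North and South: q·7 + (1−q)·1 = q·1 + (1−q)·7 ⟹ 1 + 6q = 7 + (-6)q ⟹ q = 1/2.

p = 3/5, q = 1/2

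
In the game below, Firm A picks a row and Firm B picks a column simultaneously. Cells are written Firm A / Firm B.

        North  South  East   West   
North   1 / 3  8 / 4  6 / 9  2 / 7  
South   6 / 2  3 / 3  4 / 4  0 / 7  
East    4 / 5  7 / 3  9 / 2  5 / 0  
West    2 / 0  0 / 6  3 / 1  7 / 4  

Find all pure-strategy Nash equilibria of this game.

Check mutual best responses: a cell is a NE iff neither player can gain by unilaterally deviating.
Firm A's best responses — vs North: South (payoff 6); vs South: North (payoff 8); vs East: East (payoff 9); vs West: West (payoff 7).
Firm B's best responses — vs North: East (payoff 9); vs South: West (payoff 7); vs East: North (payoff 5); vs West: South (payoff 6).
No cell has both players best-responding. For instance, Firm A's best reply to South is North, but against North Firm B prefers East over South.

None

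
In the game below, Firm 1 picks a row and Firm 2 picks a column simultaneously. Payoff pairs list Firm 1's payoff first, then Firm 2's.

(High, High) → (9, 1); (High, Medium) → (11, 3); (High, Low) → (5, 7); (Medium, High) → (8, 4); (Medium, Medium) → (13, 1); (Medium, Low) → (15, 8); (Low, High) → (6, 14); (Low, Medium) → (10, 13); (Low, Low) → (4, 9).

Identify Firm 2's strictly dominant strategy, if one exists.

No strictly dominant strategy

Check whether one of Firm 2's strategies beats all alternatives regardless of what the opponent does.
High is not dominant: against High, Medium gives 3 > 1.
Medium is not dominant: against High, Low gives 7 > 3.
Low is not dominant: against Low, High gives 14 > 9.
No single strategy is best against every opponent action.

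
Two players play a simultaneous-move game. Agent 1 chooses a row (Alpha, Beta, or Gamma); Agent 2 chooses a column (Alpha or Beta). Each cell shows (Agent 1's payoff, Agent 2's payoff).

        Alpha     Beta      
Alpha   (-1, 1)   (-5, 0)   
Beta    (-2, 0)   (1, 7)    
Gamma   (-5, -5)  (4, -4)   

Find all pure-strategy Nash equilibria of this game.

Check mutual best responses: a cell is a NE iff neither player can gain by unilaterally deviating.
Agent 1's best responses — vs Alpha: Alpha (payoff -1); vs Beta: Gamma (payoff 4).
Agent 2's best responses — vs Alpha: Alpha (payoff 1); vs Beta: Beta (payoff 7); vs Gamma: Beta (payoff -4).
Mutual best responses occur at (Alpha, Alpha) and (Gamma, Beta); at each, neither player gains by switching.

(Alpha, Alpha) and (Gamma, Beta)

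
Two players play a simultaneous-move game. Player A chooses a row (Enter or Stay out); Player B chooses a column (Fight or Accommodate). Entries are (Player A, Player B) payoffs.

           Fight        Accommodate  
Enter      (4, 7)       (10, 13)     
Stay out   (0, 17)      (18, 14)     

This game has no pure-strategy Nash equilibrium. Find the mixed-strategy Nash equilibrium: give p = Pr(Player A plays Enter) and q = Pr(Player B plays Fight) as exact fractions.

p = 1/3, q = 2/3

Each player's mixing probability is pinned down by making the *other* player indifferent.
Player B indifferent between Fight and Accommodate: p·7 + (1−p)·17 = p·13 + (1−p)·14 ⟹ 17 + (-10)p = 14 + (-1)p ⟹ p = 1/3.
Player A indifferent between Enter and Stay out: q·4 + (1−q)·10 = q·0 + (1−q)·18 ⟹ 10 + (-6)q = 18 + (-18)q ⟹ q = 2/3.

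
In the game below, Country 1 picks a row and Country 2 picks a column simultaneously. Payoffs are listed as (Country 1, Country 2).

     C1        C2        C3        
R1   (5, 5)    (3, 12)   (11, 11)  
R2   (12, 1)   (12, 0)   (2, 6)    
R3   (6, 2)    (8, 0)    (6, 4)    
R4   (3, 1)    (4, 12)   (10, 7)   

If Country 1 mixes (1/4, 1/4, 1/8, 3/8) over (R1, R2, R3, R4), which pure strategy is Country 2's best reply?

Country 2's best reply maximizes expected payoff against the mix.
C1: (1/4)·5 + (1/4)·1 + (1/8)·2 + (3/8)·1 = 17/8
C2: (1/4)·12 + (1/4)·0 + (1/8)·0 + (3/8)·12 = 15/2
C3: (1/4)·11 + (1/4)·6 + (1/8)·4 + (3/8)·7 = 59/8
Highest expected payoff is 15/2, from C2.

C2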